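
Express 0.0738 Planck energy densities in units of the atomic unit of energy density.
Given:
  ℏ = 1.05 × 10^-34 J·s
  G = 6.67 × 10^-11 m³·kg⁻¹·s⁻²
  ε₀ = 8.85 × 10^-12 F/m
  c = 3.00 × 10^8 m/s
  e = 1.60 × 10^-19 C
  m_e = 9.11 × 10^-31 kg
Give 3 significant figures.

1.15 × 10^99

Planck energy density: u_P = c⁷/(ℏG²) = 4.68 × 10^113 J/m³
atomic unit of energy density: u_au = E_h/a₀³ = m_e⁴e¹⁰/((4πε₀)⁵ℏ⁸) = 3.01 × 10^13 J/m³
0.0738 × 4.68 × 10^113 / 3.01 × 10^13 = 1.15 × 10^99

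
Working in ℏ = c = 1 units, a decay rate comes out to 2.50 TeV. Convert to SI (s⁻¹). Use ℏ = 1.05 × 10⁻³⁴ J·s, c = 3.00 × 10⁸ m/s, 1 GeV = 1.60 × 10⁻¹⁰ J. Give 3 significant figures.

A rate is [E]/ℏ; divide by ℏ.
1 GeV → 1/ℏ × (1 GeV in J) = 1.52 × 10²⁴ s⁻¹.
Convert the energy scale: 2.50 TeV = 2.50 × 10³ GeV.
Result: 2.50 × 10³ × 1.52 × 10²⁴ = 3.81 × 10²⁷ s⁻¹.

3.81 × 10²⁷ s⁻¹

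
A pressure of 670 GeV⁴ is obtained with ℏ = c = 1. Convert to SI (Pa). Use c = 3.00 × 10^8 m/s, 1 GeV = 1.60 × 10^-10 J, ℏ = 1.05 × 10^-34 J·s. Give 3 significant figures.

Pressure is [E]/[L]³ = [E]⁴/(ℏc)³.
1 GeV⁴ → 1/(ℏc)³ × (1 GeV in J)⁴ = 2.10 × 10^37 Pa.
Result: 670 × 2.10 × 10^37 = 1.40 × 10^40 Pa.

1.40 × 10^40 Pa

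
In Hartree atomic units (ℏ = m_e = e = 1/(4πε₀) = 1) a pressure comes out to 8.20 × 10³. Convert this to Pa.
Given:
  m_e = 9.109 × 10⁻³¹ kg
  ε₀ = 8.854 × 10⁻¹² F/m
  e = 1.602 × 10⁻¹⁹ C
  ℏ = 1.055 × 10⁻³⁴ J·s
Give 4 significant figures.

2.402 × 10¹⁷ Pa

One atomic unit of pressure: P_au = E_h/a₀³ = m_e⁴e¹⁰/((4πε₀)⁵ℏ⁸) = 2.929 × 10¹³ Pa.
8.20 × 10³ × 2.929 × 10¹³ Pa = 2.402 × 10¹⁷ Pa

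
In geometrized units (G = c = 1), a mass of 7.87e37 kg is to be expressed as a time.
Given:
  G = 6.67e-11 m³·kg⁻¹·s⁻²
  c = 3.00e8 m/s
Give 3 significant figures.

Mass → time via G/c³.
7.87e37 kg × (G/c³) = 194 s

194 s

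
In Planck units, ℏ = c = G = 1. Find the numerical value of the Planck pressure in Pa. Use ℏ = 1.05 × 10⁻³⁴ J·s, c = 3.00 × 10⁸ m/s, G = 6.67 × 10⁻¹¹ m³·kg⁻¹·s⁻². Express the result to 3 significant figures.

4.68 × 10¹¹³ Pa

From ℏ = c = G = 1 the pressure scale is p_P = c⁷/(ℏG²).
  = 2.19 × 10⁵⁹ / 4.67 × 10⁻⁵⁵
  = 4.68 × 10¹¹³ Pa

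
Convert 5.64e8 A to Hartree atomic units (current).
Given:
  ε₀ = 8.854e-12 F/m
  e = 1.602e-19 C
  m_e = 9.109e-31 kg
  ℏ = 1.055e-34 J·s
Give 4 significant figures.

8.530e10

atomic unit of electric current: I_au = e E_h/ℏ = m_e e⁵/((4πε₀)²ℏ³) = 6.612e-3 A.
5.64e8 / 6.612e-3 = 8.530e10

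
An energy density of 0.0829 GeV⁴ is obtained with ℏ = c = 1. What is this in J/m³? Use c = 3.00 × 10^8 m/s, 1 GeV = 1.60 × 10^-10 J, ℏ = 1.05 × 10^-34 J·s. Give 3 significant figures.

1.74 × 10^36 J/m³

[E]/[L]³ = [E]⁴/(ℏc)³; restore (ℏc)⁻³.
1 GeV⁴ → 1/(ℏc)³ × (1 GeV in J)⁴ = 2.10 × 10^37 J/m³.
Result: 0.0829 × 2.10 × 10^37 = 1.74 × 10^36 J/m³.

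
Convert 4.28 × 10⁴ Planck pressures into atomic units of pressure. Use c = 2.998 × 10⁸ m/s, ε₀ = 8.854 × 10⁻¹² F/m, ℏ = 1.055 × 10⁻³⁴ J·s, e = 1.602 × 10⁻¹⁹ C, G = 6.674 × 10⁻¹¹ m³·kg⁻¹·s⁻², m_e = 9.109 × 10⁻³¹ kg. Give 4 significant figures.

6.769 × 10¹⁰⁴

Planck pressure: p_P = c⁷/(ℏG²) = 4.632 × 10¹¹³ Pa
atomic unit of pressure: P_au = E_h/a₀³ = m_e⁴e¹⁰/((4πε₀)⁵ℏ⁸) = 2.929 × 10¹³ Pa
4.28 × 10⁴ × 4.632 × 10¹¹³ / 2.929 × 10¹³ = 6.769 × 10¹⁰⁴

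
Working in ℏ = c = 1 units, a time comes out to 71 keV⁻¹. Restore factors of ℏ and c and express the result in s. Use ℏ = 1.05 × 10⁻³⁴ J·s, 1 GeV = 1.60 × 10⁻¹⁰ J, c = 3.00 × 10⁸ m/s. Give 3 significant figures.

A time is [E]⁻¹ in ℏ=c=1; restore one factor of ℏ.
1 GeV⁻¹ → ℏ × (1 GeV in J)⁻¹ = 6.56 × 10⁻²⁵ s.
Convert the energy scale: 71 keV⁻¹ = 7.10 × 10⁷ GeV⁻¹.
Result: 7.10 × 10⁷ × 6.56 × 10⁻²⁵ = 4.66 × 10⁻¹⁷ s.

4.66 × 10⁻¹⁷ s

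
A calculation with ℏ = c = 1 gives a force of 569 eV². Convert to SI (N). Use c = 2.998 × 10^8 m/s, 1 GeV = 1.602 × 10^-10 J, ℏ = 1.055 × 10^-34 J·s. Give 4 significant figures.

4.617 × 10^-10 N

Force is [E]/[L] = [E]²/(ℏc); restore (ℏc)⁻¹.
1 GeV² → 1/(ℏc) × (1 GeV in J)² = 8.114 × 10^5 N.
Convert the energy scale: 569 eV² = 5.69 × 10^-16 GeV².
Result: 5.69 × 10^-16 × 8.114 × 10^5 = 4.617 × 10^-10 N.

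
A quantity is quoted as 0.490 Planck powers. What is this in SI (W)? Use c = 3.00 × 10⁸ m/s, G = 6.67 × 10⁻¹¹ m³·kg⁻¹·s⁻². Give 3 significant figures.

1.79 × 10⁵² W

One Planck power: P_P = c⁵/G = 3.64 × 10⁵² W.
0.490 × 3.64 × 10⁵² W = 1.79 × 10⁵² W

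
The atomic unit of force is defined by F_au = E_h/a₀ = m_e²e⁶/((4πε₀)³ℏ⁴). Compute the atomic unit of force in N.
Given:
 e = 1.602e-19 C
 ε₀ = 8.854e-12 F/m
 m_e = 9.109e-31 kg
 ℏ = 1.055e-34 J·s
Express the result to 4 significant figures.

8.220e-8 N

F_au = E_h/a₀ = m_e²e⁶/((4πε₀)³ℏ⁴)
E_h = 4.354e-18 J
a₀ = 5.297e-11 m
E_h/a₀ = 8.220e-8 N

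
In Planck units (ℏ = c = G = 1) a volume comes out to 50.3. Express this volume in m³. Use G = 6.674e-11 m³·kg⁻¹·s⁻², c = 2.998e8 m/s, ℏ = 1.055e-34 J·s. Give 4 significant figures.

One Planck volume: V_P = (ℏG/c³)^(3/2) = 4.224e-105 m³.
50.3 × 4.224e-105 m³ = 2.125e-103 m³

2.125e-103 m³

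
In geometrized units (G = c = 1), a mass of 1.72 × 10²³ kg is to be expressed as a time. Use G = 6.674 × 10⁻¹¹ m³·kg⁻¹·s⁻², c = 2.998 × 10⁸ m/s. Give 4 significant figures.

4.260 × 10⁻¹³ s

Mass → time via G/c³.
1.72 × 10²³ kg × (G/c³) = 4.260 × 10⁻¹³ s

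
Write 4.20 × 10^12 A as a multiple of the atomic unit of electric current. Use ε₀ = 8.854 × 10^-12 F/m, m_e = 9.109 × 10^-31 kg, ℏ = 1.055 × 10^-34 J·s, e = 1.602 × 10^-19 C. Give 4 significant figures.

6.352 × 10^14

atomic unit of electric current: I_au = e E_h/ℏ = m_e e⁵/((4πε₀)²ℏ³) = 6.612 × 10^-3 A.
4.20 × 10^12 / 6.612 × 10^-3 = 6.352 × 10^14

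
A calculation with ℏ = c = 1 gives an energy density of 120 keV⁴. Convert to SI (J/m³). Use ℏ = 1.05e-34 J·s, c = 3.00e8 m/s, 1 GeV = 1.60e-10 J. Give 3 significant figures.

[E]/[L]³ = [E]⁴/(ℏc)³; restore (ℏc)⁻³.
1 GeV⁴ → 1/(ℏc)³ × (1 GeV in J)⁴ = 2.10e37 J/m³.
Convert the energy scale: 120 keV⁴ = 1.20e-22 GeV⁴.
Result: 1.20e-22 × 2.10e37 = 2.52e15 J/m³.

2.52e15 J/m³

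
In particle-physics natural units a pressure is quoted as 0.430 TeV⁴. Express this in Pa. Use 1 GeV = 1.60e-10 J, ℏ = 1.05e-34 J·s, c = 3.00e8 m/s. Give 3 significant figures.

Pressure is [E]/[L]³ = [E]⁴/(ℏc)³.
1 GeV⁴ → 1/(ℏc)³ × (1 GeV in J)⁴ = 2.10e37 Pa.
Convert the energy scale: 0.430 TeV⁴ = 4.30e11 GeV⁴.
Result: 4.30e11 × 2.10e37 = 9.02e48 Pa.

9.02e48 Pa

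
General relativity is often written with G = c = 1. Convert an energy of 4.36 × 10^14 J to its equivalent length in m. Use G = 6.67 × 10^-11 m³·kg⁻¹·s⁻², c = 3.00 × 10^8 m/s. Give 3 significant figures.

Energy → length via G/c⁴.
4.36 × 10^14 J × (G/c⁴) = 3.59 × 10^-30 m

3.59 × 10^-30 m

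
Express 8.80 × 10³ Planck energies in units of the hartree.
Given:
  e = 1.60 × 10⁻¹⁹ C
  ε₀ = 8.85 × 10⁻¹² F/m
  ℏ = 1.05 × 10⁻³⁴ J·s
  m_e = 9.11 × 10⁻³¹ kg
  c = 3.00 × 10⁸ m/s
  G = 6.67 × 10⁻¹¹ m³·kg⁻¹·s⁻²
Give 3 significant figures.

Planck energy: E_P = √(ℏc⁵/G) = 1.96 × 10⁹ J
hartree: E_h = m_e e⁴/(4πε₀ℏ)² = 4.38 × 10⁻¹⁸ J
8.80 × 10³ × 1.96 × 10⁹ / 4.38 × 10⁻¹⁸ = 3.93 × 10³⁰

3.93 × 10³⁰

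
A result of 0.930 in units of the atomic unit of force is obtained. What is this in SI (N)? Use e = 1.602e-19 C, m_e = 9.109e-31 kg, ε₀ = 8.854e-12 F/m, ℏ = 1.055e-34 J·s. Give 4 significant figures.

7.644e-8 N

One atomic unit of force: F_au = E_h/a₀ = m_e²e⁶/((4πε₀)³ℏ⁴) = 8.220e-8 N.
0.930 × 8.220e-8 N = 7.644e-8 N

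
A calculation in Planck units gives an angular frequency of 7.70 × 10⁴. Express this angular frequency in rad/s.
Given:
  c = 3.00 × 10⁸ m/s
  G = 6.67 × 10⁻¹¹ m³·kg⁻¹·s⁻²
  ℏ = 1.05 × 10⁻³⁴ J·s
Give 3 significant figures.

One Planck angular frequency: ω_P = √(c⁵/(ℏG)) = 1.86 × 10⁴³ rad/s.
7.70 × 10⁴ × 1.86 × 10⁴³ rad/s = 1.43 × 10⁴⁸ rad/s

1.43 × 10⁴⁸ rad/s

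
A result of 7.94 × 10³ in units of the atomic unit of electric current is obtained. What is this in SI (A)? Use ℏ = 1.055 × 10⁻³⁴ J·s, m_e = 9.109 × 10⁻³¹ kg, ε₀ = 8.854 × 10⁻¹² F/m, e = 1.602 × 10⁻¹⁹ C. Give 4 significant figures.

52.50 A

One atomic unit of electric current: I_au = e E_h/ℏ = m_e e⁵/((4πε₀)²ℏ³) = 6.612 × 10⁻³ A.
7.94 × 10³ × 6.612 × 10⁻³ A = 52.50 A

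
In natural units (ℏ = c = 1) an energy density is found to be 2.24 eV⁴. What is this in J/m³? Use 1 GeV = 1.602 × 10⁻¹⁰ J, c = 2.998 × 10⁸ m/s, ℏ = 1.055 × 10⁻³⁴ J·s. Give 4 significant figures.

[E]/[L]³ = [E]⁴/(ℏc)³; restore (ℏc)⁻³.
1 GeV⁴ → 1/(ℏc)³ × (1 GeV in J)⁴ = 2.082 × 10³⁷ J/m³.
Convert the energy scale: 2.24 eV⁴ = 2.24 × 10⁻³⁶ GeV⁴.
Result: 2.24 × 10⁻³⁶ × 2.082 × 10³⁷ = 46.63 J/m³.

46.63 J/m³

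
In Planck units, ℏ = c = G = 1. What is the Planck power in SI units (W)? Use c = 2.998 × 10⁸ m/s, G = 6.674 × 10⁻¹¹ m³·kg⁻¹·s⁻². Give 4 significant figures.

The unique combination of the constants set to 1 with dimensions of power is P_P = c⁵/G.
  = 2.422 × 10⁴² / 6.674 × 10⁻¹¹
  = 3.629 × 10⁵² W

3.629 × 10⁵² W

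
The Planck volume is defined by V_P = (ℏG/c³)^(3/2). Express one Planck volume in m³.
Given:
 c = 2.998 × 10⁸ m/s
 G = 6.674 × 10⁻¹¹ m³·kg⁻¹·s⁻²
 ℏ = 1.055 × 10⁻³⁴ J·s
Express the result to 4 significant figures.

4.224 × 10⁻¹⁰⁵ m³

V_P = (ℏG/c³)^(3/2)
  = √(1.784 × 10⁻²⁰⁹)
  = 4.224 × 10⁻¹⁰⁵ m³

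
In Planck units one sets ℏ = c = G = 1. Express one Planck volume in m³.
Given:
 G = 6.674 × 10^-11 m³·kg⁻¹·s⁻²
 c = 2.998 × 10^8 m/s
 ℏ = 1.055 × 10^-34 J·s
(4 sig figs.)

V_P = (ℏG/c³)^(3/2)
  = √(1.784 × 10^-209)
  = 4.224 × 10^-105 m³

4.224 × 10^-105 m³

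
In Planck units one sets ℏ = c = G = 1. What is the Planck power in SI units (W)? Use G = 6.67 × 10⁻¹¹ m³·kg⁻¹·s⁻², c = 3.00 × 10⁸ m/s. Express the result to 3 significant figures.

3.64 × 10⁵² W

P_P = c⁵/G
  = 2.43 × 10⁴² / 6.67 × 10⁻¹¹
  = 3.64 × 10⁵² W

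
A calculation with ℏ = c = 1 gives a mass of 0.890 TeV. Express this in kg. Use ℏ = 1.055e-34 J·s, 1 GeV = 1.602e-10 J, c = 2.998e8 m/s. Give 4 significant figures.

Mass is [E]/c²; divide by c².
1 GeV → 1/c² × (1 GeV in J) = 1.782e-27 kg.
Convert the energy scale: 0.890 TeV = 890 GeV.
Result: 890 × 1.782e-27 = 1.586e-24 kg.

1.586e-24 kg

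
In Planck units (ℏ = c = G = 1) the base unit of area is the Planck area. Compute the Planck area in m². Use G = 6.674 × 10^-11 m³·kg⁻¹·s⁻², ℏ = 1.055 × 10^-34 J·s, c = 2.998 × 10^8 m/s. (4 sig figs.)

A_P = ℏG/c³
  = 7.041 × 10^-45 / 2.695 × 10^25
  = 2.613 × 10^-70 m²

2.613 × 10^-70 m²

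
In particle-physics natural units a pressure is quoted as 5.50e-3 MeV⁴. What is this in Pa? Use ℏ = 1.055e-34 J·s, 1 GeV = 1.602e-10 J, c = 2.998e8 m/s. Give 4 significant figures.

1.145e23 Pa

Pressure is [E]/[L]³ = [E]⁴/(ℏc)³.
1 GeV⁴ → 1/(ℏc)³ × (1 GeV in J)⁴ = 2.082e37 Pa.
Convert the energy scale: 5.50e-3 MeV⁴ = 5.50e-15 GeV⁴.
Result: 5.50e-15 × 2.082e37 = 1.145e23 Pa.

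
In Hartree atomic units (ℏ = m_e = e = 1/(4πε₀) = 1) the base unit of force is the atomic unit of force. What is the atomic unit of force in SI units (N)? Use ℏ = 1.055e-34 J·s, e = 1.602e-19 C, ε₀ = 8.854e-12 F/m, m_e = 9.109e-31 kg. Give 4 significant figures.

8.220e-8 N

F_au = E_h/a₀ = m_e²e⁶/((4πε₀)³ℏ⁴)
E_h = 4.354e-18 J
a₀ = 5.297e-11 m
E_h/a₀ = 8.220e-8 N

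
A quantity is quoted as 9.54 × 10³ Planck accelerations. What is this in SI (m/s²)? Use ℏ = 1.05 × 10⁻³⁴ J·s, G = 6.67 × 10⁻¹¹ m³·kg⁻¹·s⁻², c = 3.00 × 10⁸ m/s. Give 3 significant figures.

One Planck acceleration: a_P = √(c⁷/(ℏG)) = 5.59 × 10⁵¹ m/s².
9.54 × 10³ × 5.59 × 10⁵¹ m/s² = 5.33 × 10⁵⁵ m/s²

5.33 × 10⁵⁵ m/s²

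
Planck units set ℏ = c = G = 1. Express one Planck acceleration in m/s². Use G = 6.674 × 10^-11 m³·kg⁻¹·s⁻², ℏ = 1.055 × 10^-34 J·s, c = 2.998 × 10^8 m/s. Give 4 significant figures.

5.560 × 10^51 m/s²

Dimensional analysis gives a_P = √(c⁷/(ℏG)).
  = √(3.092 × 10^103)
  = 5.560 × 10^51 m/s²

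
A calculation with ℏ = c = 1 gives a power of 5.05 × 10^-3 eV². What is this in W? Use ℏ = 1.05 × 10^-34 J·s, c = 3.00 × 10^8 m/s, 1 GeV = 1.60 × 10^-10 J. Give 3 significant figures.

Power is [E]/[T] = [E]²/ℏ.
1 GeV² → 1/ℏ × (1 GeV in J)² = 2.44 × 10^14 W.
Convert the energy scale: 5.05 × 10^-3 eV² = 5.05 × 10^-21 GeV².
Result: 5.05 × 10^-21 × 2.44 × 10^14 = 1.23 × 10^-6 W.

1.23 × 10^-6 W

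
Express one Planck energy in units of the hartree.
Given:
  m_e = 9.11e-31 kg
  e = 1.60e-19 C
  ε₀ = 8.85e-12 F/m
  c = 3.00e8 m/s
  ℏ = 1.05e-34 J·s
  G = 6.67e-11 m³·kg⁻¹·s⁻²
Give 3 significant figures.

4.47e26

Planck energy: E_P = √(ℏc⁵/G) = 1.96e9 J
hartree: E_h = m_e e⁴/(4πε₀ℏ)² = 4.38e-18 J
ratio = 1.96e9 / 4.38e-18 = 4.47e26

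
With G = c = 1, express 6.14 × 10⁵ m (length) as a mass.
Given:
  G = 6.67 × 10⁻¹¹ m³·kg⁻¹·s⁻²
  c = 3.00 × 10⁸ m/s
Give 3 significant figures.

8.28 × 10³² kg

Length → mass via c²/G.
6.14 × 10⁵ m × (c²/G) = 8.28 × 10³² kg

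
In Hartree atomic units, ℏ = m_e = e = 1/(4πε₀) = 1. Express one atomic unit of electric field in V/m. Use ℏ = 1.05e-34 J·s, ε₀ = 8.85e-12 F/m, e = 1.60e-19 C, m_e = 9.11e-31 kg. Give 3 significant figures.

The unique combination of the constants set to 1 with dimensions of electric field is E_au = E_h/(e a₀) = m_e²e⁵/((4πε₀)³ℏ⁴).
E_h = 4.38e-18 J
a₀ = 5.26e-11 m
E_h/(e·a₀) = 5.20e11 V/m

5.20e11 V/m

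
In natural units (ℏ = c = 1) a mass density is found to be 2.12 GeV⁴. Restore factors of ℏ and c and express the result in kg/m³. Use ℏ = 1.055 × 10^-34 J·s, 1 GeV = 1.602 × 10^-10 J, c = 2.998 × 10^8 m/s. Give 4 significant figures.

4.910 × 10^20 kg/m³

Mass density is [E]/(c²[L]³) = [E]⁴/(ℏ³c⁵).
1 GeV⁴ → 1/(ℏ³c⁵) × (1 GeV in J)⁴ = 2.316 × 10^20 kg/m³.
Result: 2.12 × 2.316 × 10^20 = 4.910 × 10^20 kg/m³.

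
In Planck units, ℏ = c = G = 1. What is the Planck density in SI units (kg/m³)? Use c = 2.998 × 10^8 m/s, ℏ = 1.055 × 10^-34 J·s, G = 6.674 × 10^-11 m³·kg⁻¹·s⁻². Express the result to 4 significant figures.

5.154 × 10^96 kg/m³

Dimensional analysis gives ρ_P = c⁵/(ℏG²).
  = 2.422 × 10^42 / 4.699 × 10^-55
  = 5.154 × 10^96 kg/m³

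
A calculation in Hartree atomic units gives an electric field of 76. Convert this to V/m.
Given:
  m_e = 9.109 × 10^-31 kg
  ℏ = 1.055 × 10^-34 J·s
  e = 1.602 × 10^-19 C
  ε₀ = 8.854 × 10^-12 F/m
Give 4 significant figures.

One atomic unit of electric field: E_au = E_h/(e a₀) = m_e²e⁵/((4πε₀)³ℏ⁴) = 5.131 × 10^11 V/m.
76 × 5.131 × 10^11 V/m = 3.900 × 10^13 V/m

3.900 × 10^13 V/m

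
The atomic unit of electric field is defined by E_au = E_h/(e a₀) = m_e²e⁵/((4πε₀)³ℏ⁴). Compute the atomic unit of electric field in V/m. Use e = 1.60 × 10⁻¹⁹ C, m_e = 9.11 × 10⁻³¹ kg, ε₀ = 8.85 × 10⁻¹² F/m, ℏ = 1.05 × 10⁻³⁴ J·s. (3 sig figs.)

5.20 × 10¹¹ V/m

E_au = E_h/(e a₀) = m_e²e⁵/((4πε₀)³ℏ⁴)
E_h = 4.38 × 10⁻¹⁸ J
a₀ = 5.26 × 10⁻¹¹ m
E_h/(e·a₀) = 5.20 × 10¹¹ V/m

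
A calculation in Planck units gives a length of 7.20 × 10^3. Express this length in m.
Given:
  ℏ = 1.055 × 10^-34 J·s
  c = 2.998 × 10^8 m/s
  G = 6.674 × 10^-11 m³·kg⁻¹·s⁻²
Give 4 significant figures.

One Planck length: ℓ_P = √(ℏG/c³) = 1.616 × 10^-35 m.
7.20 × 10^3 × 1.616 × 10^-35 m = 1.164 × 10^-31 m

1.164 × 10^-31 m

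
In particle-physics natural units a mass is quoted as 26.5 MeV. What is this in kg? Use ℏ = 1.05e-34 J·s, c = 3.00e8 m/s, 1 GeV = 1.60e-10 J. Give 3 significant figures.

Mass is [E]/c²; divide by c².
1 GeV → 1/c² × (1 GeV in J) = 1.78e-27 kg.
Convert the energy scale: 26.5 MeV = 0.0265 GeV.
Result: 0.0265 × 1.78e-27 = 4.71e-29 kg.

4.71e-29 kg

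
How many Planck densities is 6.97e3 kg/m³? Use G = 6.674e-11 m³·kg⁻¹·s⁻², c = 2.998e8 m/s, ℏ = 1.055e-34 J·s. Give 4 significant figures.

1.352e-93

Planck density: ρ_P = c⁵/(ℏG²) = 5.154e96 kg/m³.
6.97e3 / 5.154e96 = 1.352e-93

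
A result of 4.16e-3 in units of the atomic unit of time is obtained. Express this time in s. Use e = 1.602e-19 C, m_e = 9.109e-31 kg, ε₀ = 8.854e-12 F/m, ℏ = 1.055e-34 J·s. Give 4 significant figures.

One atomic unit of time: τ_au = (4πε₀)²ℏ³/(m_e e⁴) = 2.423e-17 s.
4.16e-3 × 2.423e-17 s = 1.008e-19 s

1.008e-19 s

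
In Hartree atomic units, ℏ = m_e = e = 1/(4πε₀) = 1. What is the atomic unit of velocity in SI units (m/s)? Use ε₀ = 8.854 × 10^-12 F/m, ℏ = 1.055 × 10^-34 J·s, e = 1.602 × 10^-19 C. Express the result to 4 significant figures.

The unique combination of the constants set to 1 with dimensions of velocity is v_au = e²/(4πε₀ℏ).
  = 2.566 × 10^-38 / 1.174 × 10^-44
  = 2.186 × 10^6 m/s

2.186 × 10^6 m/s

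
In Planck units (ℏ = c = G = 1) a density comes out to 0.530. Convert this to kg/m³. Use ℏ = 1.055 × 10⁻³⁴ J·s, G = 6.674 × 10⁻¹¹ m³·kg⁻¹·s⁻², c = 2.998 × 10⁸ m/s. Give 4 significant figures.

One Planck density: ρ_P = c⁵/(ℏG²) = 5.154 × 10⁹⁶ kg/m³.
0.530 × 5.154 × 10⁹⁶ kg/m³ = 2.732 × 10⁹⁶ kg/m³

2.732 × 10⁹⁶ kg/m³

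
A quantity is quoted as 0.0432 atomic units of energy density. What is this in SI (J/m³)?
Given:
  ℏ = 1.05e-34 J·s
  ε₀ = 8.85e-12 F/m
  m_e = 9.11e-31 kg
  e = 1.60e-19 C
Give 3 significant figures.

One atomic unit of energy density: u_au = E_h/a₀³ = m_e⁴e¹⁰/((4πε₀)⁵ℏ⁸) = 3.01e13 J/m³.
0.0432 × 3.01e13 J/m³ = 1.30e12 J/m³

1.30e12 J/m³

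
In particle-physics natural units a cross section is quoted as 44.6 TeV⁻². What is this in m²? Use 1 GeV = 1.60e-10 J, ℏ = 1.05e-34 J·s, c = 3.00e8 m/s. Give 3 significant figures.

1.73e-36 m²

Area is [L]² = [E]⁻²·(ℏc)²; restore (ℏc)².
1 GeV⁻² → (ℏc)² × (1 GeV in J)⁻² = 3.88e-32 m².
Convert the energy scale: 44.6 TeV⁻² = 4.46e-5 GeV⁻².
Result: 4.46e-5 × 3.88e-32 = 1.73e-36 m².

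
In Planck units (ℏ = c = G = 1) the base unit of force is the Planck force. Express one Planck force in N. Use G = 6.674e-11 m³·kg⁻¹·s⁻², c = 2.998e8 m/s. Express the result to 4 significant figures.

1.210e44 N

F_P = c⁴/G
  = 8.078e33 / 6.674e-11
  = 1.210e44 N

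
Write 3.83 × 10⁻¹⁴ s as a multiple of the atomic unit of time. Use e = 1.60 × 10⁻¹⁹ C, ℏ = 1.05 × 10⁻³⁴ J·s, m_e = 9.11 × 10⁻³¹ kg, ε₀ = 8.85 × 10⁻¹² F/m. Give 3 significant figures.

1.60 × 10³

atomic unit of time: τ_au = (4πε₀)²ℏ³/(m_e e⁴) = 2.40 × 10⁻¹⁷ s.
3.83 × 10⁻¹⁴ / 2.40 × 10⁻¹⁷ = 1.60 × 10³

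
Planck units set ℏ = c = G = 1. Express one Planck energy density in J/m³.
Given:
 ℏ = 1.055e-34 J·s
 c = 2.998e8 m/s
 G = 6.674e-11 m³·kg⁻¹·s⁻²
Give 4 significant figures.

The unique combination of the constants set to 1 with dimensions of energy density is u_P = c⁷/(ℏG²).
  = 2.177e59 / 4.699e-55
  = 4.632e113 J/m³

4.632e113 J/m³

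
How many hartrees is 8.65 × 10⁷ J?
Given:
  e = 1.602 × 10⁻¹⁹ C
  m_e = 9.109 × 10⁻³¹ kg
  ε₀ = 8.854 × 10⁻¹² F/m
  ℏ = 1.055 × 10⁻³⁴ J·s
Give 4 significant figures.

hartree: E_h = m_e e⁴/(4πε₀ℏ)² = 4.354 × 10⁻¹⁸ J.
8.65 × 10⁷ / 4.354 × 10⁻¹⁸ = 1.987 × 10²⁵

1.987 × 10²⁵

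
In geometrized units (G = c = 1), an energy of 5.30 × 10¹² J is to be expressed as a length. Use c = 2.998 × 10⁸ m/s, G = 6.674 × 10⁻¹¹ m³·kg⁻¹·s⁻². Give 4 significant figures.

Energy → length via G/c⁴.
5.30 × 10¹² J × (G/c⁴) = 4.379 × 10⁻³² m

4.379 × 10⁻³² m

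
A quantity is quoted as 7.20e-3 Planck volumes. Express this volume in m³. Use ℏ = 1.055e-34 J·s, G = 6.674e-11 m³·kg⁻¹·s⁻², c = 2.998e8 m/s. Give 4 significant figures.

One Planck volume: V_P = (ℏG/c³)^(3/2) = 4.224e-105 m³.
7.20e-3 × 4.224e-105 m³ = 3.041e-107 m³

3.041e-107 m³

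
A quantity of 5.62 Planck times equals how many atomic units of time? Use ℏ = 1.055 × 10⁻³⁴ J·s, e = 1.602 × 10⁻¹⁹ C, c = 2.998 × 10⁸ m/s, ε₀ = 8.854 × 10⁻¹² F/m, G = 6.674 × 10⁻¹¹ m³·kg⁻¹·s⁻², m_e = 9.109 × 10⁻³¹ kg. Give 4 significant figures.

1.251 × 10⁻²⁶

Planck time: t_P = √(ℏG/c⁵) = 5.392 × 10⁻⁴⁴ s
atomic unit of time: τ_au = (4πε₀)²ℏ³/(m_e e⁴) = 2.423 × 10⁻¹⁷ s
5.62 × 5.392 × 10⁻⁴⁴ / 2.423 × 10⁻¹⁷ = 1.251 × 10⁻²⁶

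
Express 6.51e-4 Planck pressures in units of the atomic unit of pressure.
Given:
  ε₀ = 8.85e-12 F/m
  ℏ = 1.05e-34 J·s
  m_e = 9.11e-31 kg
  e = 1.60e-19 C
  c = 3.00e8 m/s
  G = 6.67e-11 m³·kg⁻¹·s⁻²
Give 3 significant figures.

Planck pressure: p_P = c⁷/(ℏG²) = 4.68e113 Pa
atomic unit of pressure: P_au = E_h/a₀³ = m_e⁴e¹⁰/((4πε₀)⁵ℏ⁸) = 3.01e13 Pa
6.51e-4 × 4.68e113 / 3.01e13 = 1.01e97

1.01e97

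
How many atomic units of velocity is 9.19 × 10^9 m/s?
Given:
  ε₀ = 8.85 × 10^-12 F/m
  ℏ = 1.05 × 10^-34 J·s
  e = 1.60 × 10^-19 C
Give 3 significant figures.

4.19 × 10^3

atomic unit of velocity: v_au = e²/(4πε₀ℏ) = 2.19 × 10^6 m/s.
9.19 × 10^9 / 2.19 × 10^6 = 4.19 × 10^3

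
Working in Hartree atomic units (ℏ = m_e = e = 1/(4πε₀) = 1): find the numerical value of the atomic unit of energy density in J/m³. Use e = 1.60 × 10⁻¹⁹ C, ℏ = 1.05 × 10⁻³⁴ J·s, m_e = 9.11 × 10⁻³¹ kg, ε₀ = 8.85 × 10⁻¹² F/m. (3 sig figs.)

3.01 × 10¹³ J/m³

From ℏ = m_e = e = 1/(4πε₀) = 1 the energy density scale is u_au = E_h/a₀³ = m_e⁴e¹⁰/((4πε₀)⁵ℏ⁸).
E_h = 4.38 × 10⁻¹⁸ J
a₀ = 5.26 × 10⁻¹¹ m
E_h/a₀³ = 3.01 × 10¹³ J/m³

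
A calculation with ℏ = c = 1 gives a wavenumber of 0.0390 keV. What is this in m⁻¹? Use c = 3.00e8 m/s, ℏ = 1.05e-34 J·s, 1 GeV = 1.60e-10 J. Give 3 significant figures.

1.98e8 m⁻¹

Inverse length is [E]/(ℏc).
1 GeV → 1/(ℏc) × (1 GeV in J) = 5.08e15 m⁻¹.
Convert the energy scale: 0.0390 keV = 3.90e-8 GeV.
Result: 3.90e-8 × 5.08e15 = 1.98e8 m⁻¹.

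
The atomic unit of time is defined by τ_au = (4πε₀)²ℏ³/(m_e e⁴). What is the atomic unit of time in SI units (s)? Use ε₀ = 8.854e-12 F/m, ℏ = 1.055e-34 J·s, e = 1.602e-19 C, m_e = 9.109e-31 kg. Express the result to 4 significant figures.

2.423e-17 s

τ_au = (4πε₀)²ℏ³/(m_e e⁴)
E_h = 4.354e-18 J
ℏ/E_h = 2.423e-17 s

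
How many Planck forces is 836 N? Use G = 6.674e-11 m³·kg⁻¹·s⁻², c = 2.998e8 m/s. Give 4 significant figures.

Planck force: F_P = c⁴/G = 1.210e44 N.
836 / 1.210e44 = 6.907e-42

6.907e-42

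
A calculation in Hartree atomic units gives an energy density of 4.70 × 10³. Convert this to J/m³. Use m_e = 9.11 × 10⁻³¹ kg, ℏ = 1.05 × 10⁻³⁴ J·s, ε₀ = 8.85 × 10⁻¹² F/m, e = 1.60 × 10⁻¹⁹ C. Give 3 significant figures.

One atomic unit of energy density: u_au = E_h/a₀³ = m_e⁴e¹⁰/((4πε₀)⁵ℏ⁸) = 3.01 × 10¹³ J/m³.
4.70 × 10³ × 3.01 × 10¹³ J/m³ = 1.42 × 10¹⁷ J/m³

1.42 × 10¹⁷ J/m³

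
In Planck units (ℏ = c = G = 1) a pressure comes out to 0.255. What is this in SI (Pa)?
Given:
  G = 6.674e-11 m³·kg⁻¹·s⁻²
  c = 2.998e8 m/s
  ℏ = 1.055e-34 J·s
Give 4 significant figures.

1.181e113 Pa

One Planck pressure: p_P = c⁷/(ℏG²) = 4.632e113 Pa.
0.255 × 4.632e113 Pa = 1.181e113 Pa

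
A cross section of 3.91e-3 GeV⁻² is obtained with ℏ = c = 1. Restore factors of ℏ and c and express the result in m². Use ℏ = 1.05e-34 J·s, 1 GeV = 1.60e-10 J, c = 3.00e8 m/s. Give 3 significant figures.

Area is [L]² = [E]⁻²·(ℏc)²; restore (ℏc)².
1 GeV⁻² → (ℏc)² × (1 GeV in J)⁻² = 3.88e-32 m².
Result: 3.91e-3 × 3.88e-32 = 1.52e-34 m².

1.52e-34 m²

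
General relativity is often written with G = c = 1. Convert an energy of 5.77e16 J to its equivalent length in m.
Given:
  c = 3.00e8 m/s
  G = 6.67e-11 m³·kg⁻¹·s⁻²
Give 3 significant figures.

4.75e-28 m

Energy → length via G/c⁴.
5.77e16 J × (G/c⁴) = 4.75e-28 m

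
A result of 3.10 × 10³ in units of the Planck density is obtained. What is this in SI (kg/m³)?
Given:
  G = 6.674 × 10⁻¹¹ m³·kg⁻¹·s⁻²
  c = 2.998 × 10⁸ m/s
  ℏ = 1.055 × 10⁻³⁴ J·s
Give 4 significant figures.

One Planck density: ρ_P = c⁵/(ℏG²) = 5.154 × 10⁹⁶ kg/m³.
3.10 × 10³ × 5.154 × 10⁹⁶ kg/m³ = 1.598 × 10¹⁰⁰ kg/m³

1.598 × 10¹⁰⁰ kg/m³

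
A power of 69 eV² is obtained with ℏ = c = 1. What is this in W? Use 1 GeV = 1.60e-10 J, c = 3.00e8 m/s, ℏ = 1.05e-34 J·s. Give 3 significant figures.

0.0168 W

Power is [E]/[T] = [E]²/ℏ.
1 GeV² → 1/ℏ × (1 GeV in J)² = 2.44e14 W.
Convert the energy scale: 69 eV² = 6.90e-17 GeV².
Result: 6.90e-17 × 2.44e14 = 0.0168 W.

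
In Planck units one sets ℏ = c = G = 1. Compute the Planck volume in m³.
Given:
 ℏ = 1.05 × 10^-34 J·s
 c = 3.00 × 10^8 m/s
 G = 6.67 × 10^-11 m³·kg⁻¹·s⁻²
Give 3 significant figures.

4.18 × 10^-105 m³

V_P = (ℏG/c³)^(3/2)
  = √(1.75 × 10^-209)
  = 4.18 × 10^-105 m³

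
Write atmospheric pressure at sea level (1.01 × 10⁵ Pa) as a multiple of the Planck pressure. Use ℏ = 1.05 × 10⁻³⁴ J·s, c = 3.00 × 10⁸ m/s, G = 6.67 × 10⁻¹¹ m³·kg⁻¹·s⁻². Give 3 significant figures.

2.16 × 10⁻¹⁰⁹

Planck pressure: p_P = c⁷/(ℏG²) = 4.68 × 10¹¹³ Pa.
1.01 × 10⁵ / 4.68 × 10¹¹³ = 2.16 × 10⁻¹⁰⁹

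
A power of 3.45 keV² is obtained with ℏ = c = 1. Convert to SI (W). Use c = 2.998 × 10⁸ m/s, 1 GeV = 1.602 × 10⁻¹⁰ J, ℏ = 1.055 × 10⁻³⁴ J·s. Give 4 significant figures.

839.3 W

Power is [E]/[T] = [E]²/ℏ.
1 GeV² → 1/ℏ × (1 GeV in J)² = 2.433 × 10¹⁴ W.
Convert the energy scale: 3.45 keV² = 3.45 × 10⁻¹² GeV².
Result: 3.45 × 10⁻¹² × 2.433 × 10¹⁴ = 839.3 W.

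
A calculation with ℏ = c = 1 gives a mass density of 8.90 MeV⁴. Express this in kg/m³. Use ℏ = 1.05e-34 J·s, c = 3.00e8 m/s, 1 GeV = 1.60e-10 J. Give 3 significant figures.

Mass density is [E]/(c²[L]³) = [E]⁴/(ℏ³c⁵).
1 GeV⁴ → 1/(ℏ³c⁵) × (1 GeV in J)⁴ = 2.33e20 kg/m³.
Convert the energy scale: 8.90 MeV⁴ = 8.90e-12 GeV⁴.
Result: 8.90e-12 × 2.33e20 = 2.07e9 kg/m³.

2.07e9 kg/m³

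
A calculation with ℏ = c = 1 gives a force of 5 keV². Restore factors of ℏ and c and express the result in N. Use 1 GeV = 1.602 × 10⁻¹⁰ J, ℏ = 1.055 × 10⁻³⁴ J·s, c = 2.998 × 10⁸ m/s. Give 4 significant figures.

Force is [E]/[L] = [E]²/(ℏc); restore (ℏc)⁻¹.
1 GeV² → 1/(ℏc) × (1 GeV in J)² = 8.114 × 10⁵ N.
Convert the energy scale: 5 keV² = 5.00 × 10⁻¹² GeV².
Result: 5.00 × 10⁻¹² × 8.114 × 10⁵ = 4.057 × 10⁻⁶ N.

4.057 × 10⁻⁶ N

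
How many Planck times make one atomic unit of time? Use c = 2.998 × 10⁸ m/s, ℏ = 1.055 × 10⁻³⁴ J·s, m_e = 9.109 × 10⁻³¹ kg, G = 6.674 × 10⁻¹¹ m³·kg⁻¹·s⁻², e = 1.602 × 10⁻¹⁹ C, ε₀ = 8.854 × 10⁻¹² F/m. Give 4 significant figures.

4.494 × 10²⁶

atomic unit of time: τ_au = (4πε₀)²ℏ³/(m_e e⁴) = 2.423 × 10⁻¹⁷ s
Planck time: t_P = √(ℏG/c⁵) = 5.392 × 10⁻⁴⁴ s
ratio = 2.423 × 10⁻¹⁷ / 5.392 × 10⁻⁴⁴ = 4.494 × 10²⁶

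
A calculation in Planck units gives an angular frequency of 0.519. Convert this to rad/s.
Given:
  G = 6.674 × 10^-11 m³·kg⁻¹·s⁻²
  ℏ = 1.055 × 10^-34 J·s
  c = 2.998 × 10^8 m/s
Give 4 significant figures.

One Planck angular frequency: ω_P = √(c⁵/(ℏG)) = 1.855 × 10^43 rad/s.
0.519 × 1.855 × 10^43 rad/s = 9.626 × 10^42 rad/s

9.626 × 10^42 rad/s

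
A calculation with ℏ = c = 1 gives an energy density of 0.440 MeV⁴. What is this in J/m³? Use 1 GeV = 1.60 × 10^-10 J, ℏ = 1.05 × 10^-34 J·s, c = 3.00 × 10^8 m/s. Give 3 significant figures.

9.23 × 10^24 J/m³

[E]/[L]³ = [E]⁴/(ℏc)³; restore (ℏc)⁻³.
1 GeV⁴ → 1/(ℏc)³ × (1 GeV in J)⁴ = 2.10 × 10^37 J/m³.
Convert the energy scale: 0.440 MeV⁴ = 4.40 × 10^-13 GeV⁴.
Result: 4.40 × 10^-13 × 2.10 × 10^37 = 9.23 × 10^24 J/m³.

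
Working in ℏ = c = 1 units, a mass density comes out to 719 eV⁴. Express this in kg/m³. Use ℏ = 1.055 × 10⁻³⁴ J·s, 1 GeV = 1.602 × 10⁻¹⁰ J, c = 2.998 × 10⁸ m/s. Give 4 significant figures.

Mass density is [E]/(c²[L]³) = [E]⁴/(ℏ³c⁵).
1 GeV⁴ → 1/(ℏ³c⁵) × (1 GeV in J)⁴ = 2.316 × 10²⁰ kg/m³.
Convert the energy scale: 719 eV⁴ = 7.19 × 10⁻³⁴ GeV⁴.
Result: 7.19 × 10⁻³⁴ × 2.316 × 10²⁰ = 1.665 × 10⁻¹³ kg/m³.

1.665 × 10⁻¹³ kg/m³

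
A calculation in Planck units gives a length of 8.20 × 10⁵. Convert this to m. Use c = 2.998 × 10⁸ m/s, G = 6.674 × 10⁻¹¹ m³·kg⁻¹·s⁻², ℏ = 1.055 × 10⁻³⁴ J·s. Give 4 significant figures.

1.326 × 10⁻²⁹ m

One Planck length: ℓ_P = √(ℏG/c³) = 1.616 × 10⁻³⁵ m.
8.20 × 10⁵ × 1.616 × 10⁻³⁵ m = 1.326 × 10⁻²⁹ m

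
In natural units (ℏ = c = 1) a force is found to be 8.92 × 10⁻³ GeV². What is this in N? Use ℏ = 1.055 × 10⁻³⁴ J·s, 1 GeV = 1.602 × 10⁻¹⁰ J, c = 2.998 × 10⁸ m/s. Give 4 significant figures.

Force is [E]/[L] = [E]²/(ℏc); restore (ℏc)⁻¹.
1 GeV² → 1/(ℏc) × (1 GeV in J)² = 8.114 × 10⁵ N.
Result: 8.92 × 10⁻³ × 8.114 × 10⁵ = 7.238 × 10³ N.

7.238 × 10³ N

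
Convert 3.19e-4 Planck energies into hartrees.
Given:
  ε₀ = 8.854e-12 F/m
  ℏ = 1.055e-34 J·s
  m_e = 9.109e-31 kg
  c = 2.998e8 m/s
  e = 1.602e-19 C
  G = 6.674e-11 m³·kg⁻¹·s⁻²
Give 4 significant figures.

Planck energy: E_P = √(ℏc⁵/G) = 1.957e9 J
hartree: E_h = m_e e⁴/(4πε₀ℏ)² = 4.354e-18 J
3.19e-4 × 1.957e9 / 4.354e-18 = 1.433e23

1.433e23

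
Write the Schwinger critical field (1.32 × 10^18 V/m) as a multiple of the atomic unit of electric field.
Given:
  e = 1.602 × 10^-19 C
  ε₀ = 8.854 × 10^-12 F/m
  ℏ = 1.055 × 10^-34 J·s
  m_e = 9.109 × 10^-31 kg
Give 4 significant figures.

atomic unit of electric field: E_au = E_h/(e a₀) = m_e²e⁵/((4πε₀)³ℏ⁴) = 5.131 × 10^11 V/m.
1.32 × 10^18 / 5.131 × 10^11 = 2.573 × 10^6

2.573 × 10^6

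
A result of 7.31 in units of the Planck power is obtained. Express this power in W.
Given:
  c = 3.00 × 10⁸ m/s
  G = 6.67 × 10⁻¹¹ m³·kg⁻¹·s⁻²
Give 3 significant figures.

One Planck power: P_P = c⁵/G = 3.64 × 10⁵² W.
7.31 × 3.64 × 10⁵² W = 2.66 × 10⁵³ W

2.66 × 10⁵³ W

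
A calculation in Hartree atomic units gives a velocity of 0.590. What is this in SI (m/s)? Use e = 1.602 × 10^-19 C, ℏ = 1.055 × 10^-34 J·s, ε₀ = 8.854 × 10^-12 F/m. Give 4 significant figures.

1.290 × 10^6 m/s

One atomic unit of velocity: v_au = e²/(4πε₀ℏ) = 2.186 × 10^6 m/s.
0.590 × 2.186 × 10^6 m/s = 1.290 × 10^6 m/s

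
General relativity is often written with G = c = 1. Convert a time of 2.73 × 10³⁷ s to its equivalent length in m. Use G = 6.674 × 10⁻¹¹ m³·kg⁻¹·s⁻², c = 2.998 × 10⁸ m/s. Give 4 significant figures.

Time → length via c.
2.73 × 10³⁷ s × (c) = 8.185 × 10⁴⁵ m

8.185 × 10⁴⁵ m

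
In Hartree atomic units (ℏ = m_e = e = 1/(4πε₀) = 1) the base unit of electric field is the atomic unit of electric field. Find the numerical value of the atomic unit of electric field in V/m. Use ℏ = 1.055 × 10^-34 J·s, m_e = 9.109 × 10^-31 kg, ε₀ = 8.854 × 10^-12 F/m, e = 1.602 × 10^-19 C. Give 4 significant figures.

5.131 × 10^11 V/m

E_au = E_h/(e a₀) = m_e²e⁵/((4πε₀)³ℏ⁴)
E_h = 4.354 × 10^-18 J
a₀ = 5.297 × 10^-11 m
E_h/(e·a₀) = 5.131 × 10^11 V/m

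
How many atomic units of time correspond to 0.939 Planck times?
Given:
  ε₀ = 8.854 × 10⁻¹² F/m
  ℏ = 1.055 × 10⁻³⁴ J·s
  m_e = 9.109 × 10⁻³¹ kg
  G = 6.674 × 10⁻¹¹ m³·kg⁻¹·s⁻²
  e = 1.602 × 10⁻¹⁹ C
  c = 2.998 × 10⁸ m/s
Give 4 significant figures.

2.090 × 10⁻²⁷

Planck time: t_P = √(ℏG/c⁵) = 5.392 × 10⁻⁴⁴ s
atomic unit of time: τ_au = (4πε₀)²ℏ³/(m_e e⁴) = 2.423 × 10⁻¹⁷ s
0.939 × 5.392 × 10⁻⁴⁴ / 2.423 × 10⁻¹⁷ = 2.090 × 10⁻²⁷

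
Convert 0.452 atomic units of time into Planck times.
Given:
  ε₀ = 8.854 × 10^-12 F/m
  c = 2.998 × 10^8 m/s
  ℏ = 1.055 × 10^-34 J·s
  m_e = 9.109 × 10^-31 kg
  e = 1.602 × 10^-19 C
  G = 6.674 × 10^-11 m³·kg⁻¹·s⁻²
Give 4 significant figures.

atomic unit of time: τ_au = (4πε₀)²ℏ³/(m_e e⁴) = 2.423 × 10^-17 s
Planck time: t_P = √(ℏG/c⁵) = 5.392 × 10^-44 s
0.452 × 2.423 × 10^-17 / 5.392 × 10^-44 = 2.031 × 10^26

2.031 × 10^26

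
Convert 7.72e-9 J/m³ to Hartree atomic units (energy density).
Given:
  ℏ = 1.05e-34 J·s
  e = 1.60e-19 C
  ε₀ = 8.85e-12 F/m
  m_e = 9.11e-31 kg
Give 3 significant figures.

2.56e-22

atomic unit of energy density: u_au = E_h/a₀³ = m_e⁴e¹⁰/((4πε₀)⁵ℏ⁸) = 3.01e13 J/m³.
7.72e-9 / 3.01e13 = 2.56e-22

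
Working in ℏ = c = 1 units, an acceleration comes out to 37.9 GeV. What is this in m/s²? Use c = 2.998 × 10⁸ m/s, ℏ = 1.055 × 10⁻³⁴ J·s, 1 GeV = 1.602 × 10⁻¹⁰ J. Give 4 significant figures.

Acceleration is [L]/[T]² = c·[E]/ℏ.
1 GeV → c/ℏ × (1 GeV in J) = 4.552 × 10³² m/s².
Result: 37.9 × 4.552 × 10³² = 1.725 × 10³⁴ m/s².

1.725 × 10³⁴ m/s²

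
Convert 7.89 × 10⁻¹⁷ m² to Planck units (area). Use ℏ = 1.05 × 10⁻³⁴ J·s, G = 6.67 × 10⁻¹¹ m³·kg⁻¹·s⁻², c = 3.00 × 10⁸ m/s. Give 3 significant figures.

Planck area: A_P = ℏG/c³ = 2.59 × 10⁻⁷⁰ m².
7.89 × 10⁻¹⁷ / 2.59 × 10⁻⁷⁰ = 3.04 × 10⁵³

3.04 × 10⁵³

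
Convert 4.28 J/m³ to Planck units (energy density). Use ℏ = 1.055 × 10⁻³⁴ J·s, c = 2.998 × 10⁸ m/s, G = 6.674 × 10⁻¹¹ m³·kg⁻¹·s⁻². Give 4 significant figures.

Planck energy density: u_P = c⁷/(ℏG²) = 4.632 × 10¹¹³ J/m³.
4.28 / 4.632 × 10¹¹³ = 9.239 × 10⁻¹¹⁴

9.239 × 10⁻¹¹⁴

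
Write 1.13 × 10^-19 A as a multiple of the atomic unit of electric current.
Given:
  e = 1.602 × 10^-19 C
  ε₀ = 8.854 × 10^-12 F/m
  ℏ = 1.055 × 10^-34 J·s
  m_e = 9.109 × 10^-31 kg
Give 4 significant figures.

1.709 × 10^-17

atomic unit of electric current: I_au = e E_h/ℏ = m_e e⁵/((4πε₀)²ℏ³) = 6.612 × 10^-3 A.
1.13 × 10^-19 / 6.612 × 10^-3 = 1.709 × 10^-17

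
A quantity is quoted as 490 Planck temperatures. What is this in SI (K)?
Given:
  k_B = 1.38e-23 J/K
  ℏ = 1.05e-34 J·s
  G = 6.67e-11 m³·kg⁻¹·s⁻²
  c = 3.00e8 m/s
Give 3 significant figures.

6.94e34 K

One Planck temperature: T_P = √(ℏc⁵/G) / k_B = 1.42e32 K.
490 × 1.42e32 K = 6.94e34 K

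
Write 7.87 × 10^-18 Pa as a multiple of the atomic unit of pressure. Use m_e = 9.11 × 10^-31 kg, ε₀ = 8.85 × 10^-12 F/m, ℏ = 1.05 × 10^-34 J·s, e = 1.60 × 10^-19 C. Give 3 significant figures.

atomic unit of pressure: P_au = E_h/a₀³ = m_e⁴e¹⁰/((4πε₀)⁵ℏ⁸) = 3.01 × 10^13 Pa.
7.87 × 10^-18 / 3.01 × 10^13 = 2.61 × 10^-31

2.61 × 10^-31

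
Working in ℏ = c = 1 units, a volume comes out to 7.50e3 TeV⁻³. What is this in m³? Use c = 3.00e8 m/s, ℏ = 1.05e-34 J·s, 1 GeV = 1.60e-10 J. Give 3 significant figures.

5.72e-53 m³

Volume is [L]³ = [E]⁻³·(ℏc)³.
1 GeV⁻³ → (ℏc)³ × (1 GeV in J)⁻³ = 7.63e-48 m³.
Convert the energy scale: 7.50e3 TeV⁻³ = 7.50e-6 GeV⁻³.
Result: 7.50e-6 × 7.63e-48 = 5.72e-53 m³.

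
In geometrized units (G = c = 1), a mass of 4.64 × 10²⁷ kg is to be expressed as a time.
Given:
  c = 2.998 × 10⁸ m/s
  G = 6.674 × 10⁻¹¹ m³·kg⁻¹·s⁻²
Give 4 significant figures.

Mass → time via G/c³.
4.64 × 10²⁷ kg × (G/c³) = 1.149 × 10⁻⁸ s

1.149 × 10⁻⁸ s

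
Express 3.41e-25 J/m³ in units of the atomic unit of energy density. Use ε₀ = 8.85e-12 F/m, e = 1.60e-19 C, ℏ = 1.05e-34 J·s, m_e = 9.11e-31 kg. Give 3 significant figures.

1.13e-38

atomic unit of energy density: u_au = E_h/a₀³ = m_e⁴e¹⁰/((4πε₀)⁵ℏ⁸) = 3.01e13 J/m³.
3.41e-25 / 3.01e13 = 1.13e-38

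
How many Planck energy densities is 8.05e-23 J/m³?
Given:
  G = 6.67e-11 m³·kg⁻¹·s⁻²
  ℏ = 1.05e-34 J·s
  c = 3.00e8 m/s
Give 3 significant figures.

1.72e-136

Planck energy density: u_P = c⁷/(ℏG²) = 4.68e113 J/m³.
8.05e-23 / 4.68e113 = 1.72e-136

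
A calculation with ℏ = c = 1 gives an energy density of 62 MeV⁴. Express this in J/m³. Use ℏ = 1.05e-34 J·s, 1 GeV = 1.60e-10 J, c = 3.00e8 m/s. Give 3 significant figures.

1.30e27 J/m³

[E]/[L]³ = [E]⁴/(ℏc)³; restore (ℏc)⁻³.
1 GeV⁴ → 1/(ℏc)³ × (1 GeV in J)⁴ = 2.10e37 J/m³.
Convert the energy scale: 62 MeV⁴ = 6.20e-11 GeV⁴.
Result: 6.20e-11 × 2.10e37 = 1.30e27 J/m³.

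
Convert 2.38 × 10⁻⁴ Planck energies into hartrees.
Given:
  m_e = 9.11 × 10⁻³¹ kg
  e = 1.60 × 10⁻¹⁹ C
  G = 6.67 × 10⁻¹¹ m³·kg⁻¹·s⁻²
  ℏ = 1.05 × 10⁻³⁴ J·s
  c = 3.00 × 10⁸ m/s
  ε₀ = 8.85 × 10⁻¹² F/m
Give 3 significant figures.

Planck energy: E_P = √(ℏc⁵/G) = 1.96 × 10⁹ J
hartree: E_h = m_e e⁴/(4πε₀ℏ)² = 4.38 × 10⁻¹⁸ J
2.38 × 10⁻⁴ × 1.96 × 10⁹ / 4.38 × 10⁻¹⁸ = 1.06 × 10²³

1.06 × 10²³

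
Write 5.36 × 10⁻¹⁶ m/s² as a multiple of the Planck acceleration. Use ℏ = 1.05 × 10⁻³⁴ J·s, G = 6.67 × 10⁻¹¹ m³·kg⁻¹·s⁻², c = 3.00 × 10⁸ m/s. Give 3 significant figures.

9.59 × 10⁻⁶⁸

Planck acceleration: a_P = √(c⁷/(ℏG)) = 5.59 × 10⁵¹ m/s².
5.36 × 10⁻¹⁶ / 5.59 × 10⁵¹ = 9.59 × 10⁻⁶⁸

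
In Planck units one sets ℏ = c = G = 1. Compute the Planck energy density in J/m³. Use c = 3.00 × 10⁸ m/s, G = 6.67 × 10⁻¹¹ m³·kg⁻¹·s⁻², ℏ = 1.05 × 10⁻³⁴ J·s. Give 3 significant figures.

u_P = c⁷/(ℏG²)
  = 2.19 × 10⁵⁹ / 4.67 × 10⁻⁵⁵
  = 4.68 × 10¹¹³ J/m³

4.68 × 10¹¹³ J/m³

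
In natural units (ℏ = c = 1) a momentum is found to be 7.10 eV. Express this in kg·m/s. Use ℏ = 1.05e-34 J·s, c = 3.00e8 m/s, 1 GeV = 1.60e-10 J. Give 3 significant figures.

3.79e-27 kg·m/s

Momentum is [E]/c; divide by c.
1 GeV → 1/c × (1 GeV in J) = 5.33e-19 kg·m/s.
Convert the energy scale: 7.10 eV = 7.10e-9 GeV.
Result: 7.10e-9 × 5.33e-19 = 3.79e-27 kg·m/s.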